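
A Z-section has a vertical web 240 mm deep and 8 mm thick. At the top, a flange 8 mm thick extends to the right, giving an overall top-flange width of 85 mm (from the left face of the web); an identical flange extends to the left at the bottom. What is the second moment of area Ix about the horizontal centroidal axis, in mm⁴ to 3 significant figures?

Decompose the section into non-overlapping parts with the origin at the bottom-left of its bounding rectangle.
Web: 8 × 240, A = 1 920 mm², y = 120 mm, Ī = 9 216 000 mm⁴.
Top flange (beyond web): 77 × 8, A = 616 mm², y = 236 mm, Ī = 3285.3 mm⁴.
Bottom flange (beyond web): 77 × 8, A = 616 mm², y = 4 mm, Ī = 3285.3 mm⁴.
Centroid: ȳ = ΣA·y / ΣA = 120 mm.
Transfer each piece to the horizontal centroidal axis using Ī + A·d² with d = y − 120:
  web: d = 0 mm → contributes +9 216 000 mm⁴
  top flange (beyond web): d = 116 mm → contributes +8 292 181 mm⁴
  bottom flange (beyond web): d = -116 mm → contributes +8 292 181 mm⁴
Total I = 25 800 363 mm⁴.

Ix ≈ 2.58 × 10⁷ mm⁴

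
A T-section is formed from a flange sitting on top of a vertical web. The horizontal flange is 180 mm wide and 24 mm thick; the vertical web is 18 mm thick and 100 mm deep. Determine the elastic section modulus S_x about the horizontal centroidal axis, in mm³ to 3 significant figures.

S_x ≈ 7.03 × 10⁴ mm³

Decompose the section into non-overlapping parts with the origin at the bottom-left of its bounding rectangle.
Flange: 180 × 24, A = 4 320 mm², y = 112 mm, Ī = 207 360 mm⁴.
Web: 18 × 100, A = 1 800 mm², y = 50 mm, Ī = 1 500 000 mm⁴.
Centroid: ȳ = ΣA·y / ΣA = 93.765 mm.
Transfer each piece to the horizontal centroidal axis using Ī + A·d² with d = y − 93.765:
  flange: d = 18.235 mm → contributes +1 643 872 mm⁴
  web: d = -43.765 mm → contributes +4 947 629 mm⁴
Total I = 6 591 501 mm⁴.
Extreme fibre distance c = 93.765 mm; S = I/c = 70 298 mm³.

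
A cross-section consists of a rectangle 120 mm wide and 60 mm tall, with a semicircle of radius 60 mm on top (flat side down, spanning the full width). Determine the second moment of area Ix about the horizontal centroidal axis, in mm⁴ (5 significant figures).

Ix ≈ 1.3326 × 10⁷ mm⁴

Decompose the section into non-overlapping parts with the origin at the bottom-left of its bounding rectangle.
Rectangular body: 120 × 60, A = 7 200 mm², y = 30 mm, Ī = 2 160 000 mm⁴.
Semicircular cap: semicircle r = 60, A = 5654.867 mm², y = 85.46479 mm, Ī = 1 422 450 mm⁴.
Centroid: ȳ = ΣA·y / ΣA = 54.39901 mm.
Transfer each piece to the horizontal centroidal axis using Ī + A·d² with d = y − 54.39901:
  rectangular body: d = -24.39901 mm → contributes +6 446 244 mm⁴
  semicircular cap: d = 31.06578 mm → contributes +6 879 865 mm⁴
Total I = 13 326 109 mm⁴.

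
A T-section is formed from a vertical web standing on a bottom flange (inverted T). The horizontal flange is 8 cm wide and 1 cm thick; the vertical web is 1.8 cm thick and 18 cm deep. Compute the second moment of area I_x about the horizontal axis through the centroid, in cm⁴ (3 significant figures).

Decompose the section into non-overlapping parts with the origin at the bottom-left of its bounding rectangle.
Flange: 8 × 1, A = 8 cm², y = 0.5 cm, Ī = 0.66667 cm⁴.
Web: 1.8 × 18, A = 32.4 cm², y = 10 cm, Ī = 874.8 cm⁴.
Centroid: ȳ = ΣA·y / ΣA = 8.1188 cm.
Transfer each piece to the horizontal axis through the centroid using Ī + A·d² with d = y − 8.1188:
  flange: d = -7.6188 cm → contributes +465.04 cm⁴
  web: d = 1.8812 cm → contributes +989.46 cm⁴
Total I = 1454.5 cm⁴.

I_x ≈ 1450 cm⁴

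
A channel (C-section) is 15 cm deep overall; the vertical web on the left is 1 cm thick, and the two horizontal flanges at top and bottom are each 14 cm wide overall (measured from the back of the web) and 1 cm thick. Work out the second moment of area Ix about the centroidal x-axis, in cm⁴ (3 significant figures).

Ix ≈ 1560 cm⁴

Break the section into simple shapes (no overlaps), measuring from the bottom-left corner of the bounding box.
Web: 1 × 15, A = 15 cm², y = 7.5 cm, Ī = 281.25 cm⁴.
Top flange (beyond web): 13 × 1, A = 13 cm², y = 14.5 cm, Ī = 1.0833 cm⁴.
Bottom flange (beyond web): 13 × 1, A = 13 cm², y = 0.5 cm, Ī = 1.0833 cm⁴.
By symmetry the centroid is at mid-height, ȳ = 7.5 cm.
Transfer each piece to the centroidal x-axis using Ī + A·d² with d = y − 7.5:
  web: d = 0 cm → contributes +281.25 cm⁴
  top flange (beyond web): d = 7 cm → contributes +638.08 cm⁴
  bottom flange (beyond web): d = -7 cm → contributes +638.08 cm⁴
Total I = 1557.4 cm⁴.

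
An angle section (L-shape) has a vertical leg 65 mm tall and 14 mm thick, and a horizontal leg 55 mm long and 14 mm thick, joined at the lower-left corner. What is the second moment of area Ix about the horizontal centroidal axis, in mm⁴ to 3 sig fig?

Split into non-overlapping primitives; take the origin at the lower-left of the bounding box.
Vertical leg: 14 × 65, A = 910 mm², y = 32.5 mm, Ī = 320 396 mm⁴.
Horizontal leg (remainder): 41 × 14, A = 574 mm², y = 7 mm, Ī = 9375.3 mm⁴.
Centroid: ȳ = ΣA·y / ΣA = 22.637 mm.
Transfer each piece to the horizontal centroidal axis using Ī + A·d² with d = y − 22.637:
  vertical leg: d = 9.8632 mm → contributes +408 923 mm⁴
  horizontal leg (remainder): d = -15.637 mm → contributes +149 724 mm⁴
Total I = 558 647 mm⁴.

Ix ≈ 5.59 × 10⁵ mm⁴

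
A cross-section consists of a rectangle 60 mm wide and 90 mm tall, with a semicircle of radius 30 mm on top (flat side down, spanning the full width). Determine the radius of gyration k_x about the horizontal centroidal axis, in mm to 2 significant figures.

k_x ≈ 33 mm

Split into non-overlapping primitives; take the origin at the lower-left of the bounding box.
Rectangular body: 60 × 90, A = 5 400 mm², y = 45 mm, Ī = 3 645 000 mm⁴.
Semicircular cap: semicircle r = 30, A = 1 414 mm², y = 102.7 mm, Ī = 88 903 mm⁴.
Centroid: ȳ = ΣA·y / ΣA = 56.98 mm.
Transfer each piece to the horizontal centroidal axis using Ī + A·d² with d = y − 56.98:
  rectangular body: d = -11.98 mm → contributes +4 419 800 mm⁴
  semicircular cap: d = 45.75 mm → contributes +3 048 421 mm⁴
Total I = 7 468 221 mm⁴.
Radius of gyration: k = √(I/A) = √(7 468 221 / 6 814) = 33.11 mm.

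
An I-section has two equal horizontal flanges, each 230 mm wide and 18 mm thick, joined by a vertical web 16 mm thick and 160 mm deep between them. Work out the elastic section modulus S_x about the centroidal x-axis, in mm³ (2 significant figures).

S_x ≈ 7.3 × 10⁵ mm³

Decompose the section into non-overlapping parts with the origin at the bottom-left of its bounding rectangle.
Bottom flange: 230 × 18, A = 4 140 mm², y = 9 mm, Ī = 111 780 mm⁴.
Web: 16 × 160, A = 2 560 mm², y = 98 mm, Ī = 5 461 333 mm⁴.
Top flange: 230 × 18, A = 4 140 mm², y = 187 mm, Ī = 111 780 mm⁴.
By symmetry the centroid is at mid-height, ȳ = 98 mm.
Transfer each piece to the centroidal x-axis using Ī + A·d² with d = y − 98:
  bottom flange: d = -89 mm → contributes +32 904 720 mm⁴
  web: d = 0 mm → contributes +5 461 333 mm⁴
  top flange: d = 89 mm → contributes +32 904 720 mm⁴
Total I = 71 270 773 mm⁴.
Extreme fibre distance c = 98 mm; S = I/c = 727 253 mm³.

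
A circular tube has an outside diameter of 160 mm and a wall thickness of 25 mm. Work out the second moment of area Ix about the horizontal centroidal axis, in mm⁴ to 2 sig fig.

Ix ≈ 2.5 × 10⁷ mm⁴

Decompose the section into non-overlapping parts with the origin at the bottom-left of its bounding rectangle.
Outer circle: ⌀160, A = 20 106 mm², y = 80 mm, Ī = 32 169 909 mm⁴.
Bore (subtracted): ⌀110, A = 9 503 mm², y = 80 mm, Ī = 7 186 884 mm⁴.
By symmetry the centroid is at mid-height, ȳ = 80 mm.
All pieces are centred on the horizontal centroidal axis, so I = ΣĪ (holes subtracted) = 24 983 025 mm⁴.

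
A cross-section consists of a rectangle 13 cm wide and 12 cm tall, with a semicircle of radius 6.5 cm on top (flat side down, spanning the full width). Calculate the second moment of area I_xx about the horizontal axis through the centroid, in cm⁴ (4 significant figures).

Treat the section as a set of non-overlapping primitives; coordinates are from the bounding-box lower-left.
Rectangular body: 13 × 12, A = 156 cm², y = 6 cm, Ī = 1 872 cm⁴.
Semicircular cap: semicircle r = 6.5, A = 66.3661 cm², y = 14.7587 cm, Ī = 195.923 cm⁴.
Centroid: ȳ = ΣA·y / ΣA = 8.61407 cm.
Transfer each piece to the horizontal axis through the centroid using Ī + A·d² with d = y − 8.61407:
  rectangular body: d = -2.61407 cm → contributes +2 938 cm⁴
  semicircular cap: d = 6.14462 cm → contributes +2701.66 cm⁴
Total I = 5639.67 cm⁴.

I_xx ≈ 5640 cm⁴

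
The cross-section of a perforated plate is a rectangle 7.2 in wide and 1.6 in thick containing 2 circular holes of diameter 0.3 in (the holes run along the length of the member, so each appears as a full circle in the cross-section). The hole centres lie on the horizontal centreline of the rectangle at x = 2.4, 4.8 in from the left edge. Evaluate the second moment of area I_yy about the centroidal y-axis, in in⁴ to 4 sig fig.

I_yy ≈ 49.56 in⁴

Split into non-overlapping primitives; take the origin at the lower-left of the bounding box.
Plate: 7.2 × 1.6, A = 11.52 in², x = 3.6 in, Ī = 49.7664 in⁴.
Hole 1 (subtracted): ⌀0.3, A = 0.0706858 in², x = 2.4 in, Ī = 0.000397608 in⁴.
Hole 2 (subtracted): ⌀0.3, A = 0.0706858 in², x = 4.8 in, Ī = 0.000397608 in⁴.
By symmetry the centroid is at mid-width, x̄ = 3.6 in.
Transfer each piece to the centroidal y-axis using Ī + A·d² with d = x − 3.6:
  plate: d = 0 in → contributes +49.7664 in⁴
  hole 1: d = -1.2 in → contributes −0.102185 in⁴
  hole 2: d = 1.2 in → contributes −0.102185 in⁴
Total I = 49.562 in⁴.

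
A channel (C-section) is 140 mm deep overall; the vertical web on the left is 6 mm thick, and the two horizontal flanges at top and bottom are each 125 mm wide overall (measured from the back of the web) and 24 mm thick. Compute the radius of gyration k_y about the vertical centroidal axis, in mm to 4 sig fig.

k_y ≈ 38.29 mm

Decompose the section into non-overlapping parts with the origin at the bottom-left of its bounding rectangle.
Web: 6 × 140, A = 840 mm², x = 3 mm, Ī = 2 520 mm⁴.
Top flange (beyond web): 119 × 24, A = 2 856 mm², x = 65.5 mm, Ī = 3 370 318 mm⁴.
Bottom flange (beyond web): 119 × 24, A = 2 856 mm², x = 65.5 mm, Ī = 3 370 318 mm⁴.
Centroid: x̄ = ΣA·x / ΣA = 57.4872 mm.
Transfer each piece to the vertical centroidal axis using Ī + A·d² with d = x − 57.4872:
  web: d = -54.4872 mm → contributes +2 496 356 mm⁴
  top flange (beyond web): d = 8.01282 mm → contributes +3 553 688 mm⁴
  bottom flange (beyond web): d = 8.01282 mm → contributes +3 553 688 mm⁴
Total I = 9 603 733 mm⁴.
Radius of gyration: k = √(I/A) = √(9 603 733 / 6 552) = 38.2854 mm.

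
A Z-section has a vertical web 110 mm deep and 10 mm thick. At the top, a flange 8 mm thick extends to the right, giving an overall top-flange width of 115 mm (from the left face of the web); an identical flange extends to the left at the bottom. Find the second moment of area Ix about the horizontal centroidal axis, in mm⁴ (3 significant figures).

Ix ≈ 5.49 × 10⁶ mm⁴

Split into non-overlapping primitives; take the origin at the lower-left of the bounding box.
Web: 10 × 110, A = 1 100 mm², y = 55 mm, Ī = 1 109 167 mm⁴.
Top flange (beyond web): 105 × 8, A = 840 mm², y = 106 mm, Ī = 4 480 mm⁴.
Bottom flange (beyond web): 105 × 8, A = 840 mm², y = 4 mm, Ī = 4 480 mm⁴.
Centroid: ȳ = ΣA·y / ΣA = 55 mm.
Transfer each piece to the horizontal centroidal axis using Ī + A·d² with d = y − 55:
  web: d = 0 mm → contributes +1 109 167 mm⁴
  top flange (beyond web): d = 51 mm → contributes +2 189 320 mm⁴
  bottom flange (beyond web): d = -51 mm → contributes +2 189 320 mm⁴
Total I = 5 487 807 mm⁴.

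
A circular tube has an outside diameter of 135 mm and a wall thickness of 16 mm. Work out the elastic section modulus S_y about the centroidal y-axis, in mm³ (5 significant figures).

S_y ≈ 1.5970 × 10⁵ mm³

Treat the section as a set of non-overlapping primitives; coordinates are from the bounding-box lower-left.
Outer circle: ⌀135, A = 14313.88 mm², x = 67.5 mm, Ī = 16 304 406 mm⁴.
Bore (subtracted): ⌀103, A = 8332.289 mm², x = 67.5 mm, Ī = 5 524 828 mm⁴.
By symmetry the centroid is at mid-width, x̄ = 67.5 mm.
All pieces are centred on the centroidal y-axis, so I = ΣĪ (holes subtracted) = 10 779 577 mm⁴.
Extreme fibre distance c = 67.5 mm; S = I/c = 159697.4 mm³.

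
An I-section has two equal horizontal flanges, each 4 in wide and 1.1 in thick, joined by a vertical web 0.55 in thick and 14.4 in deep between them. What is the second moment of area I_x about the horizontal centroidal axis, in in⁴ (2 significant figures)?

Break the section into simple shapes (no overlaps), measuring from the bottom-left corner of the bounding box.
Bottom flange: 4 × 1.1, A = 4.4 in², y = 0.55 in, Ī = 0.4437 in⁴.
Web: 0.55 × 14.4, A = 7.92 in², y = 8.3 in, Ī = 136.9 in⁴.
Top flange: 4 × 1.1, A = 4.4 in², y = 16.05 in, Ī = 0.4437 in⁴.
By symmetry the centroid is at mid-height, ȳ = 8.3 in.
Transfer each piece to the horizontal centroidal axis using Ī + A·d² with d = y − 8.3:
  bottom flange: d = -7.75 in → contributes +264.7 in⁴
  web: d = 0 in → contributes +136.9 in⁴
  top flange: d = 7.75 in → contributes +264.7 in⁴
Total I = 666.3 in⁴.

I_x ≈ 670 in⁴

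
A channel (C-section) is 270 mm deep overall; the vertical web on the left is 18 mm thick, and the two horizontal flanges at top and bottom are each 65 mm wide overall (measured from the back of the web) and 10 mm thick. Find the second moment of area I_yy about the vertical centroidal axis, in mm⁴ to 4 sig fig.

Treat the section as a set of non-overlapping primitives; coordinates are from the bounding-box lower-left.
Web: 18 × 270, A = 4 860 mm², x = 9 mm, Ī = 131 220 mm⁴.
Top flange (beyond web): 47 × 10, A = 470 mm², x = 41.5 mm, Ī = 86519.2 mm⁴.
Bottom flange (beyond web): 47 × 10, A = 470 mm², x = 41.5 mm, Ī = 86519.2 mm⁴.
Centroid: x̄ = ΣA·x / ΣA = 14.2672 mm.
Transfer each piece to the vertical centroidal axis using Ī + A·d² with d = x − 14.2672:
  web: d = -5.26724 mm → contributes +266 055 mm⁴
  top flange (beyond web): d = 27.2328 mm → contributes +435 082 mm⁴
  bottom flange (beyond web): d = 27.2328 mm → contributes +435 082 mm⁴
Total I = 1 136 219 mm⁴.

I_yy ≈ 1.136 × 10⁶ mm⁴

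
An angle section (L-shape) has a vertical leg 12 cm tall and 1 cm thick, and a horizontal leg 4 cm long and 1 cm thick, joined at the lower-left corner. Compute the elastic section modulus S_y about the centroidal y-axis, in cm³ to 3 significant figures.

Break the section into simple shapes (no overlaps), measuring from the bottom-left corner of the bounding box.
Vertical leg: 1 × 12, A = 12 cm², x = 0.5 cm, Ī = 1 cm⁴.
Horizontal leg (remainder): 3 × 1, A = 3 cm², x = 2.5 cm, Ī = 2.25 cm⁴.
Centroid: x̄ = ΣA·x / ΣA = 0.9 cm.
Transfer each piece to the centroidal y-axis using Ī + A·d² with d = x − 0.9:
  vertical leg: d = -0.4 cm → contributes +2.92 cm⁴
  horizontal leg (remainder): d = 1.6 cm → contributes +9.93 cm⁴
Total I = 12.85 cm⁴.
Extreme fibre distance c = 3.1 cm; S = I/c = 4.1452 cm³.

S_y ≈ 4.15 cm³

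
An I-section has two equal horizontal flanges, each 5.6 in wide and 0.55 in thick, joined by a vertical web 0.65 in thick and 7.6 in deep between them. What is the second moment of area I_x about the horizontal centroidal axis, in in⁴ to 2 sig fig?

Decompose the section into non-overlapping parts with the origin at the bottom-left of its bounding rectangle.
Bottom flange: 5.6 × 0.55, A = 3.08 in², y = 0.275 in, Ī = 0.07764 in⁴.
Web: 0.65 × 7.6, A = 4.94 in², y = 4.35 in, Ī = 23.78 in⁴.
Top flange: 5.6 × 0.55, A = 3.08 in², y = 8.425 in, Ī = 0.07764 in⁴.
By symmetry the centroid is at mid-height, ȳ = 4.35 in.
Transfer each piece to the horizontal centroidal axis using Ī + A·d² with d = y − 4.35:
  bottom flange: d = -4.075 in → contributes +51.22 in⁴
  web: d = 0 in → contributes +23.78 in⁴
  top flange: d = 4.075 in → contributes +51.22 in⁴
Total I = 126.2 in⁴.

I_x ≈ 130 in⁴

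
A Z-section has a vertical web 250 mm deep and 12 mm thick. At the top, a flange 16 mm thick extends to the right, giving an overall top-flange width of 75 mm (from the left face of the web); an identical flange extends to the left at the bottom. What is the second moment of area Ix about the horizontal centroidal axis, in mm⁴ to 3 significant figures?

Decompose the section into non-overlapping parts with the origin at the bottom-left of its bounding rectangle.
Web: 12 × 250, A = 3 000 mm², y = 125 mm, Ī = 15 625 000 mm⁴.
Top flange (beyond web): 63 × 16, A = 1 008 mm², y = 242 mm, Ī = 21 504 mm⁴.
Bottom flange (beyond web): 63 × 16, A = 1 008 mm², y = 8 mm, Ī = 21 504 mm⁴.
Centroid: ȳ = ΣA·y / ΣA = 125 mm.
Transfer each piece to the horizontal centroidal axis using Ī + A·d² with d = y − 125:
  web: d = 0 mm → contributes +15 625 000 mm⁴
  top flange (beyond web): d = 117 mm → contributes +13 820 016 mm⁴
  bottom flange (beyond web): d = -117 mm → contributes +13 820 016 mm⁴
Total I = 43 265 032 mm⁴.

Ix ≈ 4.33 × 10⁷ mm⁴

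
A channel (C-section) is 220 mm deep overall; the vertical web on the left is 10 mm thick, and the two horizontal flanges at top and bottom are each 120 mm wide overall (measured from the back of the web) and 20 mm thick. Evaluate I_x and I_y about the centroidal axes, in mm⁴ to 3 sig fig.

I_x ≈ 5.30 × 10⁷ mm⁴, I_y ≈ 9.74 × 10⁶ mm⁴

Decompose the section into non-overlapping parts with the origin at the bottom-left of its bounding rectangle.
Web: 10 × 220, A = 2 200 mm², y = 110 mm, Ī = 8 873 333 mm⁴.
Top flange (beyond web): 110 × 20, A = 2 200 mm², y = 210 mm, Ī = 73 333 mm⁴.
Bottom flange (beyond web): 110 × 20, A = 2 200 mm², y = 10 mm, Ī = 73 333 mm⁴.
By symmetry the centroid is at mid-height, ȳ = 110 mm.
Transfer each piece to the centroidal x-axis using Ī + A·d² with d = y − 110:
  web: d = 0 mm → contributes +8 873 333 mm⁴
  top flange (beyond web): d = 100 mm → contributes +22 073 333 mm⁴
  bottom flange (beyond web): d = -100 mm → contributes +22 073 333 mm⁴
Total I = 53 020 000 mm⁴.
For the y-axis: x̄ = 45 mm.
Repeating about the centroidal y-axis gives I_y = 9 735 000 mm⁴.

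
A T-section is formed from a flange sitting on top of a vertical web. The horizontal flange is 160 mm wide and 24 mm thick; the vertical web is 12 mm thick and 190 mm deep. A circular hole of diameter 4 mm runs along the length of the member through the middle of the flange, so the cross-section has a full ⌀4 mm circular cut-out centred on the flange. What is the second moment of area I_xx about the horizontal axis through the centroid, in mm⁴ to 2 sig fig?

I_xx ≈ 2.3 × 10⁷ mm⁴

Decompose the section into non-overlapping parts with the origin at the bottom-left of its bounding rectangle.
Flange: 160 × 24, A = 3 840 mm², y = 202 mm, Ī = 184 320 mm⁴.
Web: 12 × 190, A = 2 280 mm², y = 95 mm, Ī = 6 859 000 mm⁴.
Hole (subtracted): ⌀4, A = 12.57 mm², y = 202 mm, Ī = 12.57 mm⁴.
Centroid: ȳ = ΣA·y / ΣA = 162.1 mm.
Transfer each piece to the horizontal axis through the centroid using Ī + A·d² with d = y − 162.1:
  flange: d = 39.94 mm → contributes +6 311 363 mm⁴
  web: d = -67.06 mm → contributes +17 110 802 mm⁴
  hole: d = 39.94 mm → contributes −20 063 mm⁴
Total I = 23 402 103 mm⁴.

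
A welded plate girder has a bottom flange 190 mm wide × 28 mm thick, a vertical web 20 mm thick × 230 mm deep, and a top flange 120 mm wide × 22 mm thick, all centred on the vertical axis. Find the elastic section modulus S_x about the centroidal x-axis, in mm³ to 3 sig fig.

S_x ≈ 8.55 × 10⁵ mm³

Split into non-overlapping primitives; take the origin at the lower-left of the bounding box.
Bottom plate: 190 × 28, A = 5 320 mm², y = 14 mm, Ī = 347 573 mm⁴.
Web plate: 20 × 230, A = 4 600 mm², y = 143 mm, Ī = 20 278 333 mm⁴.
Top plate: 120 × 22, A = 2 640 mm², y = 269 mm, Ī = 106 480 mm⁴.
Centroid: ȳ = ΣA·y / ΣA = 114.84 mm.
Transfer each piece to the centroidal x-axis using Ī + A·d² with d = y − 114.84:
  bottom plate: d = -100.84 mm → contributes +54 449 324 mm⁴
  web plate: d = 28.156 mm → contributes +23 925 044 mm⁴
  top plate: d = 154.16 mm → contributes +62 843 672 mm⁴
Total I = 141 218 041 mm⁴.
Extreme fibre distance c = 165.16 mm; S = I/c = 855 058 mm³.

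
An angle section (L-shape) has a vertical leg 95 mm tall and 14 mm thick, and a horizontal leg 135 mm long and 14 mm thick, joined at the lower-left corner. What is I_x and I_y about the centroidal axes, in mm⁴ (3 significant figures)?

I_x ≈ 2.25 × 10⁶ mm⁴, I_y ≈ 5.48 × 10⁶ mm⁴

Treat the section as a set of non-overlapping primitives; coordinates are from the bounding-box lower-left.
Vertical leg: 14 × 95, A = 1 330 mm², y = 47.5 mm, Ī = 1 000 271 mm⁴.
Horizontal leg (remainder): 121 × 14, A = 1 694 mm², y = 7 mm, Ī = 27 669 mm⁴.
Centroid: ȳ = ΣA·y / ΣA = 24.813 mm.
Transfer each piece to the centroidal x-axis using Ī + A·d² with d = y − 24.813:
  vertical leg: d = 22.688 mm → contributes +1 684 852 mm⁴
  horizontal leg (remainder): d = -17.813 mm → contributes +565 150 mm⁴
Total I = 2 250 002 mm⁴.
For the y-axis: x̄ = 44.813 mm.
Repeating about the centroidal y-axis gives I_y = 5 483 162 mm⁴.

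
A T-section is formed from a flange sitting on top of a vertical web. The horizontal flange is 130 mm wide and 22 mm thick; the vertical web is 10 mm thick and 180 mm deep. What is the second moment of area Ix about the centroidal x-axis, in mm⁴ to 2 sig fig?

Ix ≈ 1.6 × 10⁷ mm⁴

Decompose the section into non-overlapping parts with the origin at the bottom-left of its bounding rectangle.
Flange: 130 × 22, A = 2 860 mm², y = 191 mm, Ī = 115 353 mm⁴.
Web: 10 × 180, A = 1 800 mm², y = 90 mm, Ī = 4 860 000 mm⁴.
Centroid: ȳ = ΣA·y / ΣA = 152 mm.
Transfer each piece to the centroidal x-axis using Ī + A·d² with d = y − 152:
  flange: d = 39.01 mm → contributes +4 468 286 mm⁴
  web: d = -61.99 mm → contributes +11 776 326 mm⁴
Total I = 16 244 613 mm⁴.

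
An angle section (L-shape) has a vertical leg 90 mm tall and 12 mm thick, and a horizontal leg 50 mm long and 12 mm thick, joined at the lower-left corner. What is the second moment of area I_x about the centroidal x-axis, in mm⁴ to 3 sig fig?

I_x ≈ 1.22 × 10⁶ mm⁴

Treat the section as a set of non-overlapping primitives; coordinates are from the bounding-box lower-left.
Vertical leg: 12 × 90, A = 1 080 mm², y = 45 mm, Ī = 729 000 mm⁴.
Horizontal leg (remainder): 38 × 12, A = 456 mm², y = 6 mm, Ī = 5 472 mm⁴.
Centroid: ȳ = ΣA·y / ΣA = 33.422 mm.
Transfer each piece to the centroidal x-axis using Ī + A·d² with d = y − 33.422:
  vertical leg: d = 11.578 mm → contributes +873 777 mm⁴
  horizontal leg (remainder): d = -27.422 mm → contributes +348 365 mm⁴
Total I = 1 222 143 mm⁴.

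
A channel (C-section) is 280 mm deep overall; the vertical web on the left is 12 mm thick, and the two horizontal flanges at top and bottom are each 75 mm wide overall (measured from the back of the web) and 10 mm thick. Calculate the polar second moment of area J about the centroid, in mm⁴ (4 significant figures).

Treat the section as a set of non-overlapping primitives; coordinates are from the bounding-box lower-left.
Web: 12 × 280, A = 3 360 mm², y = 140 mm, Ī = 21 952 000 mm⁴.
Top flange (beyond web): 63 × 10, A = 630 mm², y = 275 mm, Ī = 5 250 mm⁴.
Bottom flange (beyond web): 63 × 10, A = 630 mm², y = 5 mm, Ī = 5 250 mm⁴.
By symmetry the centroid is at mid-height, ȳ = 140 mm.
Transfer each piece to the centroidal x-axis using Ī + A·d² with d = y − 140:
  web: d = 0 mm → contributes +21 952 000 mm⁴
  top flange (beyond web): d = 135 mm → contributes +11 487 000 mm⁴
  bottom flange (beyond web): d = -135 mm → contributes +11 487 000 mm⁴
Total I = 44 926 000 mm⁴.
For the y-axis: x̄ = 16.2273 mm.
Repeating about the centroidal y-axis gives I_y = 1 745 701 mm⁴.
Polar second moment: J = I_x + I_y = 46 671 701 mm⁴.

J ≈ 4.667 × 10⁷ mm⁴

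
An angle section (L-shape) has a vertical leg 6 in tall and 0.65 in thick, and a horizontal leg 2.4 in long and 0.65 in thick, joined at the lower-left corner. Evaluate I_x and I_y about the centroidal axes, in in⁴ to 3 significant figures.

Decompose the section into non-overlapping parts with the origin at the bottom-left of its bounding rectangle.
Vertical leg: 0.65 × 6, A = 3.9 in², y = 3 in, Ī = 11.7 in⁴.
Horizontal leg (remainder): 1.75 × 0.65, A = 1.1375 in², y = 0.325 in, Ī = 0.040049 in⁴.
Centroid: ȳ = ΣA·y / ΣA = 2.396 in.
Transfer each piece to the centroidal x-axis using Ī + A·d² with d = y − 2.396:
  vertical leg: d = 0.60403 in → contributes +13.123 in⁴
  horizontal leg (remainder): d = -2.071 in → contributes +4.9187 in⁴
Total I = 18.042 in⁴.
For the y-axis: x̄ = 0.59597 in.
Repeating about the centroidal y-axis gives I_y = 1.6957 in⁴.

I_x ≈ 18.0 in⁴, I_y ≈ 1.70 in⁴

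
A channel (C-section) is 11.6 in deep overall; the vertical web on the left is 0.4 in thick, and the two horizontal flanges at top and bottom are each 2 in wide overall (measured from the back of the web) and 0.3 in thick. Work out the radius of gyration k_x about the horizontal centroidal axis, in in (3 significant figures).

Split into non-overlapping primitives; take the origin at the lower-left of the bounding box.
Web: 0.4 × 11.6, A = 4.64 in², y = 5.8 in, Ī = 52.03 in⁴.
Top flange (beyond web): 1.6 × 0.3, A = 0.48 in², y = 11.45 in, Ī = 0.0036 in⁴.
Bottom flange (beyond web): 1.6 × 0.3, A = 0.48 in², y = 0.15 in, Ī = 0.0036 in⁴.
By symmetry the centroid is at mid-height, ȳ = 5.8 in.
Transfer each piece to the horizontal centroidal axis using Ī + A·d² with d = y − 5.8:
  web: d = 0 in → contributes +52.03 in⁴
  top flange (beyond web): d = 5.65 in → contributes +15.326 in⁴
  bottom flange (beyond web): d = -5.65 in → contributes +15.326 in⁴
Total I = 82.683 in⁴.
Radius of gyration: k = √(I/A) = √(82.683 / 5.6) = 3.8425 in.

k_x ≈ 3.84 in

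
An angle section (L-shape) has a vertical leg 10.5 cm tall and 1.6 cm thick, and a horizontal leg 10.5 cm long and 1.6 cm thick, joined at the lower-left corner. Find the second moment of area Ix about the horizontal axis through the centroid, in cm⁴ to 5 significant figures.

Ix ≈ 310.01 cm⁴

Decompose the section into non-overlapping parts with the origin at the bottom-left of its bounding rectangle.
Vertical leg: 1.6 × 10.5, A = 16.8 cm², y = 5.25 cm, Ī = 154.35 cm⁴.
Horizontal leg (remainder): 8.9 × 1.6, A = 14.24 cm², y = 0.8 cm, Ī = 3.037867 cm⁴.
Centroid: ȳ = ΣA·y / ΣA = 3.208505 cm.
Transfer each piece to the horizontal axis through the centroid using Ī + A·d² with d = y − 3.208505:
  vertical leg: d = 2.041495 cm → contributes +224.3674 cm⁴
  horizontal leg (remainder): d = -2.408505 cm → contributes +85.64264 cm⁴
Total I = 310.01 cm⁴.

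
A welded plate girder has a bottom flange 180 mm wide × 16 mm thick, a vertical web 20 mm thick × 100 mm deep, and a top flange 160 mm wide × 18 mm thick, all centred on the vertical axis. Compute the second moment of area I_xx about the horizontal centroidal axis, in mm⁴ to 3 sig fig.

Split into non-overlapping primitives; take the origin at the lower-left of the bounding box.
Bottom plate: 180 × 16, A = 2 880 mm², y = 8 mm, Ī = 61 440 mm⁴.
Web plate: 20 × 100, A = 2 000 mm², y = 66 mm, Ī = 1 666 667 mm⁴.
Top plate: 160 × 18, A = 2 880 mm², y = 125 mm, Ī = 77 760 mm⁴.
Centroid: ȳ = ΣA·y / ΣA = 66.371 mm.
Transfer each piece to the horizontal centroidal axis using Ī + A·d² with d = y − 66.371:
  bottom plate: d = -58.371 mm → contributes +9 874 145 mm⁴
  web plate: d = -0.37113 mm → contributes +1 666 942 mm⁴
  top plate: d = 58.629 mm → contributes +9 977 311 mm⁴
Total I = 21 518 398 mm⁴.

I_xx ≈ 2.15 × 10⁷ mm⁴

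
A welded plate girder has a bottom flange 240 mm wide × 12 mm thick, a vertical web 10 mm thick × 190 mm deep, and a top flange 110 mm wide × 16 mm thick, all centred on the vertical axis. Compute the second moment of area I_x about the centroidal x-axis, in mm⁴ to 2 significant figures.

I_x ≈ 5.2 × 10⁷ mm⁴

Split into non-overlapping primitives; take the origin at the lower-left of the bounding box.
Bottom plate: 240 × 12, A = 2 880 mm², y = 6 mm, Ī = 34 560 mm⁴.
Web plate: 10 × 190, A = 1 900 mm², y = 107 mm, Ī = 5 715 833 mm⁴.
Top plate: 110 × 16, A = 1 760 mm², y = 210 mm, Ī = 37 547 mm⁴.
Centroid: ȳ = ΣA·y / ΣA = 90.24 mm.
Transfer each piece to the centroidal x-axis using Ī + A·d² with d = y − 90.24:
  bottom plate: d = -84.24 mm → contributes +20 472 899 mm⁴
  web plate: d = 16.76 mm → contributes +6 249 438 mm⁴
  top plate: d = 119.8 mm → contributes +25 279 602 mm⁴
Total I = 52 001 938 mm⁴.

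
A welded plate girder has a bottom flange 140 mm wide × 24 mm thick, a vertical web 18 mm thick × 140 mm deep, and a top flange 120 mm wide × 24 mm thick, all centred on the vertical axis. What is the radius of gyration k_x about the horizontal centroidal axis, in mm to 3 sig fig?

k_x ≈ 72.6 mm

Split into non-overlapping primitives; take the origin at the lower-left of the bounding box.
Bottom plate: 140 × 24, A = 3 360 mm², y = 12 mm, Ī = 161 280 mm⁴.
Web plate: 18 × 140, A = 2 520 mm², y = 94 mm, Ī = 4 116 000 mm⁴.
Top plate: 120 × 24, A = 2 880 mm², y = 176 mm, Ī = 138 240 mm⁴.
Centroid: ȳ = ΣA·y / ΣA = 89.507 mm.
Transfer each piece to the horizontal centroidal axis using Ī + A·d² with d = y − 89.507:
  bottom plate: d = -77.507 mm → contributes +20 345 847 mm⁴
  web plate: d = 4.4932 mm → contributes +4 166 875 mm⁴
  top plate: d = 86.493 mm → contributes +21 683 708 mm⁴
Total I = 46 196 430 mm⁴.
Radius of gyration: k = √(I/A) = √(46 196 430 / 8 760) = 72.619 mm.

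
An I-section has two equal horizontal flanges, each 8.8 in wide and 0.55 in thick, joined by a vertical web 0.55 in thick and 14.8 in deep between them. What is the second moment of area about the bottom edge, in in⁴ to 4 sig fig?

I_base ≈ 1845 in⁴

Treat the section as a set of non-overlapping primitives; coordinates are from the bounding-box lower-left.
Bottom flange: 8.8 × 0.55, A = 4.84 in², y = 0.275 in, Ī = 0.122008 in⁴.
Web: 0.55 × 14.8, A = 8.14 in², y = 7.95 in, Ī = 148.582 in⁴.
Top flange: 8.8 × 0.55, A = 4.84 in², y = 15.625 in, Ī = 0.122008 in⁴.
Transfer each piece to a horizontal axis along the bottom face using Ī + A·d² with d = y − 0:
  bottom flange: d = 0.275 in → contributes +0.488033 in⁴
  web: d = 7.95 in → contributes +663.05 in⁴
  top flange: d = 15.625 in → contributes +1181.76 in⁴
Total I = 1845.3 in⁴.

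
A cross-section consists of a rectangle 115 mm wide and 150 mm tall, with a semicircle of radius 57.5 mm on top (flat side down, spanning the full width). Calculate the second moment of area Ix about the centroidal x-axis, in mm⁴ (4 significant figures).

Ix ≈ 7.299 × 10⁷ mm⁴

Break the section into simple shapes (no overlaps), measuring from the bottom-left corner of the bounding box.
Rectangular body: 115 × 150, A = 17 250 mm², y = 75 mm, Ī = 32 343 750 mm⁴.
Semicircular cap: semicircle r = 57.5, A = 5193.45 mm², y = 174.404 mm, Ī = 1 199 785 mm⁴.
Centroid: ȳ = ΣA·y / ΣA = 98.0022 mm.
Transfer each piece to the centroidal x-axis using Ī + A·d² with d = y − 98.0022:
  rectangular body: d = -23.0022 mm → contributes +41 470 723 mm⁴
  semicircular cap: d = 76.4016 mm → contributes +31 514 977 mm⁴
Total I = 72 985 700 mm⁴.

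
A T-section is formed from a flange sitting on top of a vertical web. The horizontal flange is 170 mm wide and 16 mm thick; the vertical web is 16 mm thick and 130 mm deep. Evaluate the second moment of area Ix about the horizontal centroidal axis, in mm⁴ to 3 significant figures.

Break the section into simple shapes (no overlaps), measuring from the bottom-left corner of the bounding box.
Flange: 170 × 16, A = 2 720 mm², y = 138 mm, Ī = 58 027 mm⁴.
Web: 16 × 130, A = 2 080 mm², y = 65 mm, Ī = 2 929 333 mm⁴.
Centroid: ȳ = ΣA·y / ΣA = 106.37 mm.
Transfer each piece to the horizontal centroidal axis using Ī + A·d² with d = y − 106.37:
  flange: d = 31.633 mm → contributes +2 779 843 mm⁴
  web: d = -41.367 mm → contributes +6 488 632 mm⁴
Total I = 9 268 475 mm⁴.

Ix ≈ 9.27 × 10⁶ mm⁴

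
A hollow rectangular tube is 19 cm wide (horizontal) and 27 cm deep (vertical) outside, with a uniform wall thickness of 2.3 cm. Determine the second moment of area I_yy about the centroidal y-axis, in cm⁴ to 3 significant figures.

I_yy ≈ 9860 cm⁴

Treat the section as a set of non-overlapping primitives; coordinates are from the bounding-box lower-left.
Outer rectangle: 19 × 27, A = 513 cm², x = 9.5 cm, Ī = 15 433 cm⁴.
Inner void (subtracted): 14.4 × 22.4, A = 322.56 cm², x = 9.5 cm, Ī = 5573.8 cm⁴.
By symmetry the centroid is at mid-width, x̄ = 9.5 cm.
All pieces are centred on the centroidal y-axis, so I = ΣĪ (holes subtracted) = 9858.9 cm⁴.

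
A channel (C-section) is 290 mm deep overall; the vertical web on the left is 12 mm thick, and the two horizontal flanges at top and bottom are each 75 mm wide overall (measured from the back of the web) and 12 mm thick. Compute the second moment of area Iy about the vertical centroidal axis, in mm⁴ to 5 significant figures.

Break the section into simple shapes (no overlaps), measuring from the bottom-left corner of the bounding box.
Web: 12 × 290, A = 3 480 mm², x = 6 mm, Ī = 41 760 mm⁴.
Top flange (beyond web): 63 × 12, A = 756 mm², x = 43.5 mm, Ī = 250 047 mm⁴.
Bottom flange (beyond web): 63 × 12, A = 756 mm², x = 43.5 mm, Ī = 250 047 mm⁴.
Centroid: x̄ = ΣA·x / ΣA = 17.35817 mm.
Transfer each piece to the vertical centroidal axis using Ī + A·d² with d = x − 17.35817:
  web: d = -11.35817 mm → contributes +490708.2 mm⁴
  top flange (beyond web): d = 26.14183 mm → contributes +766693.7 mm⁴
  bottom flange (beyond web): d = 26.14183 mm → contributes +766693.7 mm⁴
Total I = 2 024 096 mm⁴.

Iy ≈ 2.0241 × 10⁶ mm⁴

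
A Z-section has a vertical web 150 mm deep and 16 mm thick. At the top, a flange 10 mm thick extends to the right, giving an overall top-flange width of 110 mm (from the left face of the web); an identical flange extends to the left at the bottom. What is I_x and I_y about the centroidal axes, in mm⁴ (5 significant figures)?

Treat the section as a set of non-overlapping primitives; coordinates are from the bounding-box lower-left.
Web: 16 × 150, A = 2 400 mm², y = 75 mm, Ī = 4 500 000 mm⁴.
Top flange (beyond web): 94 × 10, A = 940 mm², y = 145 mm, Ī = 7833.333 mm⁴.
Bottom flange (beyond web): 94 × 10, A = 940 mm², y = 5 mm, Ī = 7833.333 mm⁴.
Centroid: ȳ = ΣA·y / ΣA = 75 mm.
Transfer each piece to the centroidal x-axis using Ī + A·d² with d = y − 75:
  web: d = 0 mm → contributes +4 500 000 mm⁴
  top flange (beyond web): d = 70 mm → contributes +4 613 833 mm⁴
  bottom flange (beyond web): d = -70 mm → contributes +4 613 833 mm⁴
Total I = 13 727 667 mm⁴.
For the y-axis: x̄ = 102 mm.
Repeating about the centroidal y-axis gives I_y = 7 122 507 mm⁴.

I_x ≈ 1.3728 × 10⁷ mm⁴, I_y ≈ 7.1225 × 10⁶ mm⁴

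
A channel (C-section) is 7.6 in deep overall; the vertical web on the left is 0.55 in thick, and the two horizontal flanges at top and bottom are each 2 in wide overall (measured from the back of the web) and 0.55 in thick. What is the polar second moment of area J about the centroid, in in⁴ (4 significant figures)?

Decompose the section into non-overlapping parts with the origin at the bottom-left of its bounding rectangle.
Web: 0.55 × 7.6, A = 4.18 in², y = 3.8 in, Ī = 20.1197 in⁴.
Top flange (beyond web): 1.45 × 0.55, A = 0.7975 in², y = 7.325 in, Ī = 0.0201036 in⁴.
Bottom flange (beyond web): 1.45 × 0.55, A = 0.7975 in², y = 0.275 in, Ī = 0.0201036 in⁴.
By symmetry the centroid is at mid-height, ȳ = 3.8 in.
Transfer each piece to the centroidal x-axis using Ī + A·d² with d = y − 3.8:
  web: d = 0 in → contributes +20.1197 in⁴
  top flange (beyond web): d = 3.525 in → contributes +9.92954 in⁴
  bottom flange (beyond web): d = -3.525 in → contributes +9.92954 in⁴
Total I = 39.9788 in⁴.
For the y-axis: x̄ = 0.55119 in.
Repeating about the centroidal y-axis gives I_y = 1.5393 in⁴.
Polar second moment: J = I_x + I_y = 41.5181 in⁴.

J ≈ 41.52 in⁴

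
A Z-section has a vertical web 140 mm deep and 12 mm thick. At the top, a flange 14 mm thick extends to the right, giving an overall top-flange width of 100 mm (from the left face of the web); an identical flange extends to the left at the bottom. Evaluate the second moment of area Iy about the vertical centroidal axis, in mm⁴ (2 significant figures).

Iy ≈ 7.8 × 10⁶ mm⁴

Split into non-overlapping primitives; take the origin at the lower-left of the bounding box.
Web: 12 × 140, A = 1 680 mm², x = 94 mm, Ī = 20 160 mm⁴.
Top flange (beyond web): 88 × 14, A = 1 232 mm², x = 144 mm, Ī = 795 051 mm⁴.
Bottom flange (beyond web): 88 × 14, A = 1 232 mm², x = 44 mm, Ī = 795 051 mm⁴.
Centroid: x̄ = ΣA·x / ΣA = 94 mm.
Transfer each piece to the vertical centroidal axis using Ī + A·d² with d = x − 94:
  web: d = 0 mm → contributes +20 160 mm⁴
  top flange (beyond web): d = 50 mm → contributes +3 875 051 mm⁴
  bottom flange (beyond web): d = -50 mm → contributes +3 875 051 mm⁴
Total I = 7 770 261 mm⁴.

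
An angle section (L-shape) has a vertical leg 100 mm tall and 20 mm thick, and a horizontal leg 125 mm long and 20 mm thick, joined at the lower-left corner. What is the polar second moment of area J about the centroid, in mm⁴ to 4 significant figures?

J ≈ 9.373 × 10⁶ mm⁴

Split into non-overlapping primitives; take the origin at the lower-left of the bounding box.
Vertical leg: 20 × 100, A = 2 000 mm², y = 50 mm, Ī = 1 666 667 mm⁴.
Horizontal leg (remainder): 105 × 20, A = 2 100 mm², y = 10 mm, Ī = 70 000 mm⁴.
Centroid: ȳ = ΣA·y / ΣA = 29.5122 mm.
Transfer each piece to the centroidal x-axis using Ī + A·d² with d = y − 29.5122:
  vertical leg: d = 20.4878 mm → contributes +2 506 167 mm⁴
  horizontal leg (remainder): d = -19.5122 mm → contributes +869 524 mm⁴
Total I = 3 375 691 mm⁴.
For the y-axis: x̄ = 42.0122 mm.
Repeating about the centroidal y-axis gives I_y = 5 997 566 mm⁴.
Polar second moment: J = I_x + I_y = 9 373 257 mm⁴.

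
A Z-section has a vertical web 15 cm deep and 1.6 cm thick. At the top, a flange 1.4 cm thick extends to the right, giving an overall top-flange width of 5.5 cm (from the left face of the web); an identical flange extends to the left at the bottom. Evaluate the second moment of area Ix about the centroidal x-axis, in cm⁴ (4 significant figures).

Split into non-overlapping primitives; take the origin at the lower-left of the bounding box.
Web: 1.6 × 15, A = 24 cm², y = 7.5 cm, Ī = 450 cm⁴.
Top flange (beyond web): 3.9 × 1.4, A = 5.46 cm², y = 14.3 cm, Ī = 0.8918 cm⁴.
Bottom flange (beyond web): 3.9 × 1.4, A = 5.46 cm², y = 0.7 cm, Ī = 0.8918 cm⁴.
Centroid: ȳ = ΣA·y / ΣA = 7.5 cm.
Transfer each piece to the centroidal x-axis using Ī + A·d² with d = y − 7.5:
  web: d = 0 cm → contributes +450 cm⁴
  top flange (beyond web): d = 6.8 cm → contributes +253.362 cm⁴
  bottom flange (beyond web): d = -6.8 cm → contributes +253.362 cm⁴
Total I = 956.724 cm⁴.

Ix ≈ 956.7 cm⁴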